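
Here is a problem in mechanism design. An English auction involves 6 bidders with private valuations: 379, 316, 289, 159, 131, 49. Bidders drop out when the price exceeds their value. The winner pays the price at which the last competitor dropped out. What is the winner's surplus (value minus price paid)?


Step 1: Identify the highest value: 379
Step 2: Identify the second-highest value: 316
Step 3: The final price = second-highest value = 316
Step 4: Surplus = 379 - 316 = 63

63


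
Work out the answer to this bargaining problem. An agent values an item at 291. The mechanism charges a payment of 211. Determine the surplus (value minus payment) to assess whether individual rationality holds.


Step 1: Surplus = value - payment = 291 - 211 = 80
Step 2: IR is satisfied (surplus >= 0)

80


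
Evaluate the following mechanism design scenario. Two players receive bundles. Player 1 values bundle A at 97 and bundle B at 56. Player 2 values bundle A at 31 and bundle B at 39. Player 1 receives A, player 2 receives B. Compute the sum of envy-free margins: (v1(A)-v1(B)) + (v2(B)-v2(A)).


Step 1: Player 1's margin = v1(A) - v1(B) = 97 - 56 = 41
Step 2: Player 2's margin = v2(B) - v2(A) = 39 - 31 = 8
Step 3: Total margin = 41 + 8 = 49

49


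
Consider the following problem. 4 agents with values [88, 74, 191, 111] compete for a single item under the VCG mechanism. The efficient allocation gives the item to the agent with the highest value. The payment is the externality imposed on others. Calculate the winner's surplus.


Step 1: The winner is the agent with the highest value: agent 2 with value 191
Step 2: Values of other agents: [88, 74, 111]
Step 3: VCG payment = max of others' values = 111
Step 4: Surplus = 191 - 111 = 80

80


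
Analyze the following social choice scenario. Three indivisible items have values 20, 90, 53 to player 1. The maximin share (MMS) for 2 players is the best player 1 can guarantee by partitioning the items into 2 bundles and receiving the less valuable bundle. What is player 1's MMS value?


Step 1: Item values = 20, 90, 53
Step 2: Enumerate all 2-bundle partitions and take the smaller bundle:
  Partition 1: {20} vs {90,53} -> bundles 20, 143; min = 20
  Partition 2: {90} vs {20,53} -> bundles 90, 73; min = 73
  Partition 3: {53} vs {20,90} -> bundles 53, 110; min = 53
Step 3: MMS = max(20, 73, 53) = 73

73


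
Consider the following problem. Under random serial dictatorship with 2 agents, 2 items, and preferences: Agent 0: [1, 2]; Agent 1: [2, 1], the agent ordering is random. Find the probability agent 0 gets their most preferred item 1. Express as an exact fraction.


Step 1: Agent 0 wants item 1
Step 2: There are 2 possible orderings of agents
Step 3: In 2 orderings, agent 0 gets item 1
Step 4: Probability = 2/2 = 1

1


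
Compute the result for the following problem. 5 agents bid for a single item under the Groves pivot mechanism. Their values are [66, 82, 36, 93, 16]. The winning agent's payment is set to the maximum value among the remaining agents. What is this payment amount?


Step 1: The efficient winner is agent 3 with value 93
Step 2: Other agents' values: [66, 82, 36, 16]
Step 3: Pivot payment = max(others) = 82
Step 4: The winner pays 82

82


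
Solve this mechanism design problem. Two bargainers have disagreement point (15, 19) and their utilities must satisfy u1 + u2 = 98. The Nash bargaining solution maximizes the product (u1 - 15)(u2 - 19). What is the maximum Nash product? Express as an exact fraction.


Step 1: The Nash solution splits surplus symmetrically above the disagreement point
Step 2: u1 = (total + d1 - d2)/2 = (98 + 15 - 19)/2 = 47
Step 3: u2 = (total - d1 + d2)/2 = (98 - 15 + 19)/2 = 51
Step 4: Nash product = (47 - 15) * (51 - 19)
Step 5: = 32 * 32 = 1024

1024


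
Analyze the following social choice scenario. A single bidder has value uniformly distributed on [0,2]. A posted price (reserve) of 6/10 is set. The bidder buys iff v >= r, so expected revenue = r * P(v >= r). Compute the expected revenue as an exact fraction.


Step 1: Posted price r = 3/5, value support [0,2]
Step 2: P(v >= r) = (2 - 3/5)/2 = 7/10
Step 3: Expected revenue = r * P(v >= r) = 3/5 * 7/10
Step 4: Revenue = 21/50

21/50


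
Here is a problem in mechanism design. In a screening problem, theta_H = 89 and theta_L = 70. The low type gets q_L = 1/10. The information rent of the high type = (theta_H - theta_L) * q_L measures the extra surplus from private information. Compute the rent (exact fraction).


Step 1: theta_H - theta_L = 89 - 70 = 19
Step 2: Information rent = (theta_H - theta_L) * q_L
Step 3: = 19 * 1/10
Step 4: = 19/10

19/10


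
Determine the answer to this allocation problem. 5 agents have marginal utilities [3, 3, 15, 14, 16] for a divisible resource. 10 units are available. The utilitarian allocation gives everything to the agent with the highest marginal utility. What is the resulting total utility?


Step 1: The marginal utilities are [3, 3, 15, 14, 16]
Step 2: The highest marginal utility is 16
Step 3: All 10 units go to that agent
Step 4: Total utility = 16 * 10 = 160

160


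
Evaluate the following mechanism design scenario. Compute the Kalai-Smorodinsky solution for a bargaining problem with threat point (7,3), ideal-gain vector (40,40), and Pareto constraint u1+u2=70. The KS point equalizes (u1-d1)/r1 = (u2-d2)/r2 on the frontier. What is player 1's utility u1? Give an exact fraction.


Step 1: At the KS point, (u1-d1)/r1 = (u2-d2)/r2 = t and u1+u2 = 70
Step 2: u1 = d1 + r1*t and u2 = d2 + r2*t, so (d1 + r1*t) + (d2 + r2*t) = 70
Step 3: t = (70 - 7 - 3)/(40 + 40) = 60/80 = 3/4
Step 4: u1 = d1 + r1*t = 7 + 40 * 3/4 = 37
Step 5: (Check: u2 = d2 + r2*t = 33; u1+u2 = 37 + 33 = 70, on the frontier.)

37


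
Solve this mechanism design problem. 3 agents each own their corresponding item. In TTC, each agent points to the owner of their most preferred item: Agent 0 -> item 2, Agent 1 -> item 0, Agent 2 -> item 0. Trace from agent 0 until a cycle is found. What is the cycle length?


Step 1: Trace the pointer graph from agent 0: 0 -> 2 -> 0
Step 2: A cycle is detected when we revisit agent 0
Step 3: The cycle is: 0 -> 2 -> 0
Step 4: Cycle length = 2

2


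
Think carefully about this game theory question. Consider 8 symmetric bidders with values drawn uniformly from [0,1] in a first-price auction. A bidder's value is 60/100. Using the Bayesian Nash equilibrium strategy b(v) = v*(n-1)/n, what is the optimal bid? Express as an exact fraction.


Step 1: The symmetric BNE bidding function is b(v) = v * (n-1) / n
Step 2: Substitute v = 3/5 and n = 8
Step 3: b = 3/5 * 7/8
Step 4: b = 21/40

21/40


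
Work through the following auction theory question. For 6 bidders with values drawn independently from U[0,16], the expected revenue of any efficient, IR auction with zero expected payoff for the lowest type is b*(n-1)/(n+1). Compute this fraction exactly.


Step 1: By Revenue Equivalence, expected revenue = b*(n-1)/(n+1)
Step 2: Substituting n = 6, b = 16
Step 3: Revenue = 16*(6-1)/(6+1) = 16*5/7
Step 4: Revenue = 80/7

80/7


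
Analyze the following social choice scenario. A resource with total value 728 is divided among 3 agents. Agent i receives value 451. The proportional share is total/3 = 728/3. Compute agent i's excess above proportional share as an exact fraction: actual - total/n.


Step 1: Proportional share = 728/3
Step 2: Agent's actual allocation = 451
Step 3: Excess = 451 - 728/3 = 625/3

625/3


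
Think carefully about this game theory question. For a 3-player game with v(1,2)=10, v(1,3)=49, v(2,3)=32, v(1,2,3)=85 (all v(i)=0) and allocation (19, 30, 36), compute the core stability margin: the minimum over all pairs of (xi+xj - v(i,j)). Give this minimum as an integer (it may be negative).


Step 1: Slack for coalition (1,2): x1+x2 - v12 = 49 - 10 = 39
Step 2: Slack for coalition (1,3): x1+x3 - v13 = 55 - 49 = 6
Step 3: Slack for coalition (2,3): x2+x3 - v23 = 66 - 32 = 34
Step 4: Minimum slack = min(39, 6, 34) = 6, attained by (1,3); no pair can gain by deviating, so the allocation is in the core

6


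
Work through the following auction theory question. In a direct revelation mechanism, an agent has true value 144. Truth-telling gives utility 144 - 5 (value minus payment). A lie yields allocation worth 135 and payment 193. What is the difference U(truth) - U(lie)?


Step 1: U(truth) = value - payment = 144 - 5 = 139
Step 2: U(lie) = allocation - payment = 135 - 193 = -58
Step 3: IC gap = 139 - (-58) = 197

197


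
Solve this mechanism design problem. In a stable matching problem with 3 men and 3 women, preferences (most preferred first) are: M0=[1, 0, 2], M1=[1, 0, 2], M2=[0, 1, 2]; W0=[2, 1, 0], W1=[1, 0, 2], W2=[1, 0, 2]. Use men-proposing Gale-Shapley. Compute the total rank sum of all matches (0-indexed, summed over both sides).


Step 1: Run Gale-Shapley (men propose, women hold best offer):
  M0 proposes to W1; she accepts
  M1 proposes to W1; she switches from M0
  M2 proposes to W0; she accepts
  M0 proposes to W0; rejected
  M0 proposes to W2; she accepts
Step 2: Final matching: W0-M2, W1-M1, W2-M0
Step 3: 0-indexed ranks (man's rank of his match, then woman's): 0 + 0 + 0 + 0 + 2 + 1
Step 4: Total rank sum = 3

3


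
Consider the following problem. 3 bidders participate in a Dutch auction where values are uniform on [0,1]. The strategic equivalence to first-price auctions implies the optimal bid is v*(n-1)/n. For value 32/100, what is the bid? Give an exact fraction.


Step 1: Dutch auctions are strategically equivalent to first-price auctions
Step 2: The equilibrium bid is b(v) = v*(n-1)/n
Step 3: b = 8/25 * 2/3
Step 4: b = 16/75

16/75


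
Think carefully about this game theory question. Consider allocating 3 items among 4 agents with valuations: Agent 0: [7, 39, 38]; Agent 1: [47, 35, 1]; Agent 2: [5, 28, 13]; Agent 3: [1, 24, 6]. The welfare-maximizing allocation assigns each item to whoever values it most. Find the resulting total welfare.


Step 1: For each item, find the maximum value among all agents.
Step 2: Item 0 -> Agent 1 (value 47)
Step 3: Item 1 -> Agent 0 (value 39)
Step 4: Item 2 -> Agent 0 (value 38)
Step 5: Total welfare = 47 + 39 + 38 = 124

124


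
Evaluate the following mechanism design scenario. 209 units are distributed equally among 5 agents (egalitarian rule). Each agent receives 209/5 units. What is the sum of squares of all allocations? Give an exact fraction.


Step 1: Each agent's share = 209/5
Step 2: Square of each share = (209/5)^2 = 43681/25
Step 3: Sum of squares = 5 * 43681/25 = 43681/5

43681/5


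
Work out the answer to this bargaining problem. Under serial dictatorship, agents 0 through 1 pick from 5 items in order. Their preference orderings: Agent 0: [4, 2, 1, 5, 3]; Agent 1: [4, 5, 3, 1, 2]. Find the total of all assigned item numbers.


Step 1: Agent 0 picks item 4
Step 2: Agent 1 picks item 5
Step 3: Sum = 4 + 5 = 9

9


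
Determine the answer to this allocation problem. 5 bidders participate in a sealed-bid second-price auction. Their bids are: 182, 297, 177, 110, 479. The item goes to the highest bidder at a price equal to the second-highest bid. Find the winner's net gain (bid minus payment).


Step 1: Sort bids in descending order: 479, 297, 182, 177, 110
Step 2: The winning bid is the highest: 479
Step 3: The payment equals the second-highest bid: 297
Step 4: Surplus = winner's bid - payment = 479 - 297 = 182

182


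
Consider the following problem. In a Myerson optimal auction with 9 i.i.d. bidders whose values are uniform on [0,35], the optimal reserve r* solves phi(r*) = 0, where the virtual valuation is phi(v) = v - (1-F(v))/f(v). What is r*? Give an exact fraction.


Step 1: For U[0,35], F(v) = v/35 and f(v) = 1/35
Step 2: phi(v) = v - (1 - v/35)/(1/35) = v - (35 - v) = 2v - 35
Step 3: Set phi(r*) = 0: 2r* - 35 = 0
Step 4: r* = 35/2 (the number of bidders n = 9 does not enter)

35/2


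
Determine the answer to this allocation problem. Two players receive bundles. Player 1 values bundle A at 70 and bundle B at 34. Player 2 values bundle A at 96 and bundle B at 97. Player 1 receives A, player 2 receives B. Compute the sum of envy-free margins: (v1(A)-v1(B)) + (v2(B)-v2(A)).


Step 1: Player 1's margin = v1(A) - v1(B) = 70 - 34 = 36
Step 2: Player 2's margin = v2(B) - v2(A) = 97 - 96 = 1
Step 3: Total margin = 36 + 1 = 37

37


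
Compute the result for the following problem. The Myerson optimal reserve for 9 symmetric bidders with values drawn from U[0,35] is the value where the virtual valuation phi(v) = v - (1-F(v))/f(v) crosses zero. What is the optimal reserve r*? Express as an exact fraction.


Step 1: For U[0,35], F(v) = v/35 and f(v) = 1/35
Step 2: phi(v) = v - (1 - v/35)/(1/35) = v - (35 - v) = 2v - 35
Step 3: Set phi(r*) = 0: 2r* - 35 = 0
Step 4: r* = 35/2 (the number of bidders n = 9 does not enter)

35/2


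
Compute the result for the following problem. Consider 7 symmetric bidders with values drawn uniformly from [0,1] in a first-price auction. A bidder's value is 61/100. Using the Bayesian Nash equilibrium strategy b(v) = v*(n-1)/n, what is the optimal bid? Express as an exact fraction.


Step 1: The symmetric BNE bidding function is b(v) = v * (n-1) / n
Step 2: Substitute v = 61/100 and n = 7
Step 3: b = 61/100 * 6/7
Step 4: b = 183/350

183/350


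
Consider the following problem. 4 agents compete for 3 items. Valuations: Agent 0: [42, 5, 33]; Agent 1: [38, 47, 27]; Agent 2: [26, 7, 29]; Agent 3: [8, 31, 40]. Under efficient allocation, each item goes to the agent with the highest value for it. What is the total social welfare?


Step 1: For each item, find the maximum value among all agents.
Step 2: Item 0 -> Agent 0 (value 42)
Step 3: Item 1 -> Agent 1 (value 47)
Step 4: Item 2 -> Agent 3 (value 40)
Step 5: Total welfare = 42 + 47 + 40 = 129

129


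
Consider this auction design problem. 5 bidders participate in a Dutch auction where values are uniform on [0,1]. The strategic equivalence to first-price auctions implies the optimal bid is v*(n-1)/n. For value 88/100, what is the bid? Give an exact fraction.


Step 1: Dutch auctions are strategically equivalent to first-price auctions
Step 2: The equilibrium bid is b(v) = v*(n-1)/n
Step 3: b = 22/25 * 4/5
Step 4: b = 88/125

88/125


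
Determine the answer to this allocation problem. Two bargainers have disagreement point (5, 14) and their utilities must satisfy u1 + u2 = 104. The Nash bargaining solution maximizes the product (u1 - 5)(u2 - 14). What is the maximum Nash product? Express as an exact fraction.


Step 1: The Nash solution splits surplus symmetrically above the disagreement point
Step 2: u1 = (total + d1 - d2)/2 = (104 + 5 - 14)/2 = 95/2
Step 3: u2 = (total - d1 + d2)/2 = (104 - 5 + 14)/2 = 113/2
Step 4: Nash product = (95/2 - 5) * (113/2 - 14)
Step 5: = 85/2 * 85/2 = 7225/4

7225/4


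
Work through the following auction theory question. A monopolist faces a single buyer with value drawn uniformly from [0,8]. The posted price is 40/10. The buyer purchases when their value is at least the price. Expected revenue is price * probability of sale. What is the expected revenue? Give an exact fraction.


Step 1: Posted price r = 4, value support [0,8]
Step 2: P(v >= r) = (8 - 4)/8 = 1/2
Step 3: Expected revenue = r * P(v >= r) = 4 * 1/2
Step 4: Revenue = 2

2


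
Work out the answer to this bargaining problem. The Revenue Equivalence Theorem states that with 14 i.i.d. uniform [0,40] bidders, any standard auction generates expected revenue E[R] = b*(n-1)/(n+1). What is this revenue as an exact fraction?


Step 1: By Revenue Equivalence, expected revenue = b*(n-1)/(n+1)
Step 2: Substituting n = 14, b = 40
Step 3: Revenue = 40*(14-1)/(14+1) = 40*13/15
Step 4: Revenue = 520/15 = 104/3

104/3


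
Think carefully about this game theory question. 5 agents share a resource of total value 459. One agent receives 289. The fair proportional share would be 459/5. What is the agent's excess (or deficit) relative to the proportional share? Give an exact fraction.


Step 1: Proportional share = 459/5
Step 2: Agent's actual allocation = 289
Step 3: Excess = 289 - 459/5 = 986/5

986/5


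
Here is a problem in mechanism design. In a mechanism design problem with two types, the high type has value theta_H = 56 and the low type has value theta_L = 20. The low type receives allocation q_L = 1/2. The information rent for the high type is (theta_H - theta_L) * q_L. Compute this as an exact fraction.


Step 1: theta_H - theta_L = 56 - 20 = 36
Step 2: Information rent = (theta_H - theta_L) * q_L
Step 3: = 36 * 1/2
Step 4: = 18

18


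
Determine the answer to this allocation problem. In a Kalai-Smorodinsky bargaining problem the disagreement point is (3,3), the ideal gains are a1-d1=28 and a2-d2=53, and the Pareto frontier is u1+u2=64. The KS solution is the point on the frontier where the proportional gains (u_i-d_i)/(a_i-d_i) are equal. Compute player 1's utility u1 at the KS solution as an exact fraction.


Step 1: At the KS point, (u1-d1)/r1 = (u2-d2)/r2 = t and u1+u2 = 64
Step 2: u1 = d1 + r1*t and u2 = d2 + r2*t, so (d1 + r1*t) + (d2 + r2*t) = 64
Step 3: t = (64 - 3 - 3)/(28 + 53) = 58/81
Step 4: u1 = d1 + r1*t = 3 + 28 * 58/81 = 1867/81
Step 5: (Check: u2 = d2 + r2*t = 3317/81; u1+u2 = 1867/81 + 3317/81 = 64, on the frontier.)

1867/81


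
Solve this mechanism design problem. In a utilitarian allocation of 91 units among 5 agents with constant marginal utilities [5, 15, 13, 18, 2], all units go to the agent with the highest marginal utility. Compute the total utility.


Step 1: The marginal utilities are [5, 15, 13, 18, 2]
Step 2: The highest marginal utility is 18
Step 3: All 91 units go to that agent
Step 4: Total utility = 18 * 91 = 1638

1638


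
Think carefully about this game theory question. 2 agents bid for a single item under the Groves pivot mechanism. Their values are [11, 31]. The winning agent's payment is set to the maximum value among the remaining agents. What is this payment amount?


Step 1: The efficient winner is agent 1 with value 31
Step 2: Other agents' values: [11]
Step 3: Pivot payment = max(others) = 11
Step 4: The winner pays 11

11


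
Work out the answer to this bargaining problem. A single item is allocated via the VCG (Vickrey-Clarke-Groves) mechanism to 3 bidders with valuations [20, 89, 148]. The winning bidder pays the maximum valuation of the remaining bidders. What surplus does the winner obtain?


Step 1: The winner is the agent with the highest value: agent 2 with value 148
Step 2: Values of other agents: [20, 89]
Step 3: VCG payment = max of others' values = 89
Step 4: Surplus = 148 - 89 = 59

59


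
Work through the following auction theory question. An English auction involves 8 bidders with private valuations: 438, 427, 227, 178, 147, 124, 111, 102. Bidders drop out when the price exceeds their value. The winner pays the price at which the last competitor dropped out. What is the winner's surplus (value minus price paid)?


Step 1: Identify the highest value: 438
Step 2: Identify the second-highest value: 427
Step 3: The final price = second-highest value = 427
Step 4: Surplus = 438 - 427 = 11

11


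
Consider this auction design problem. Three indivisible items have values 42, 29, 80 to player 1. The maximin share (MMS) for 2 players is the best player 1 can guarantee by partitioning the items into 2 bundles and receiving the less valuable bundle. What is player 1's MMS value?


Step 1: Item values = 42, 29, 80
Step 2: Enumerate all 2-bundle partitions and take the smaller bundle:
  Partition 1: {42} vs {29,80} -> bundles 42, 109; min = 42
  Partition 2: {29} vs {42,80} -> bundles 29, 122; min = 29
  Partition 3: {80} vs {42,29} -> bundles 80, 71; min = 71
Step 3: MMS = max(42, 29, 71) = 71

71


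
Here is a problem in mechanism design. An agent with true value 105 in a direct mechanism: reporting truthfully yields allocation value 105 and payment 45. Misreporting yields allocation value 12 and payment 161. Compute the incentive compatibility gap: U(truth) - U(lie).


Step 1: U(truth) = value - payment = 105 - 45 = 60
Step 2: U(lie) = allocation - payment = 12 - 161 = -149
Step 3: IC gap = 60 - (-149) = 209

209


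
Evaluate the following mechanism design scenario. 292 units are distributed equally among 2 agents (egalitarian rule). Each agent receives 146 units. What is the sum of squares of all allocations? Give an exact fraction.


Step 1: Each agent's share = 292/2 = 146
Step 2: Square of each share = (146)^2 = 21316
Step 3: Sum of squares = 2 * 21316 = 42632

42632


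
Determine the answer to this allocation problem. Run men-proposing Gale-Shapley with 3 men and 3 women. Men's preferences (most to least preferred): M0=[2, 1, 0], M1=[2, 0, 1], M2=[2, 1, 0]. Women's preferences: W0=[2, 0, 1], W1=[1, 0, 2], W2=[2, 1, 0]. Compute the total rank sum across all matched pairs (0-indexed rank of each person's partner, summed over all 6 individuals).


Step 1: Run Gale-Shapley (men propose, women hold best offer):
  M0 proposes to W2; she accepts
  M1 proposes to W2; she switches from M0
  M2 proposes to W2; she switches from M1
  M0 proposes to W1; she accepts
  M1 proposes to W0; she accepts
Step 2: Final matching: W0-M1, W1-M0, W2-M2
Step 3: 0-indexed ranks (man's rank of his match, then woman's): 1 + 2 + 1 + 1 + 0 + 0
Step 4: Total rank sum = 5

5


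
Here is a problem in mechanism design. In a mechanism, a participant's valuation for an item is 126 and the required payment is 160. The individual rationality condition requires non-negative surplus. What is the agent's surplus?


Step 1: Surplus = value - payment = 126 - 160 = -34
Step 2: IR is violated (surplus < 0)

-34


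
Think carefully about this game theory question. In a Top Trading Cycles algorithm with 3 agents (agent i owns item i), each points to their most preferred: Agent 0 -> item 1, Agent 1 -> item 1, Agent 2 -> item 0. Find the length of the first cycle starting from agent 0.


Step 1: Trace the pointer graph from agent 0: 0 -> 1 -> 1
Step 2: A cycle is detected when we revisit agent 1
Step 3: The cycle is: 1 -> 1
Step 4: Cycle length = 1

1


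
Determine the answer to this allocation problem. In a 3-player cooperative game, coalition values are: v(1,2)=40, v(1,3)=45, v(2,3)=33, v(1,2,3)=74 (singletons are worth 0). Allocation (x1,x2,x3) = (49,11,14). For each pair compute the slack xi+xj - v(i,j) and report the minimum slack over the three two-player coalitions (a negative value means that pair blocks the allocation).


Step 1: Slack for coalition (1,2): x1+x2 - v12 = 60 - 40 = 20
Step 2: Slack for coalition (1,3): x1+x3 - v13 = 63 - 45 = 18
Step 3: Slack for coalition (2,3): x2+x3 - v23 = 25 - 33 = -8
Step 4: Minimum slack = min(20, 18, -8) = -8, attained by (2,3); coalition (2,3) can block (slack < 0), so the allocation is not in the core

-8


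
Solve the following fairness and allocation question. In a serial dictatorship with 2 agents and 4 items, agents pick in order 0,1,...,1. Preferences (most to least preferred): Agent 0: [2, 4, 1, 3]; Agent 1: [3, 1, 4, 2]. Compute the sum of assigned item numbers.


Step 1: Agent 0 picks item 2
Step 2: Agent 1 picks item 3
Step 3: Sum = 2 + 3 = 5

5


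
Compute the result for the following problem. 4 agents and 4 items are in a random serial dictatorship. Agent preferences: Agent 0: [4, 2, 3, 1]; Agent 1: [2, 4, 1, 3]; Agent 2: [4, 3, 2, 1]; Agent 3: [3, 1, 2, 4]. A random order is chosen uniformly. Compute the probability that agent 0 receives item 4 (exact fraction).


Step 1: Agent 0 wants item 4
Step 2: There are 24 possible orderings of agents
Step 3: In 12 orderings, agent 0 gets item 4
Step 4: Probability = 12/24 = 1/2

1/2


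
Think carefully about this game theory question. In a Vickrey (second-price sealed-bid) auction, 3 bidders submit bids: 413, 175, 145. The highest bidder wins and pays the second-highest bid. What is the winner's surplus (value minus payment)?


Step 1: Sort bids in descending order: 413, 175, 145
Step 2: The winning bid is the highest: 413
Step 3: The payment equals the second-highest bid: 175
Step 4: Surplus = winner's bid - payment = 413 - 175 = 238

238


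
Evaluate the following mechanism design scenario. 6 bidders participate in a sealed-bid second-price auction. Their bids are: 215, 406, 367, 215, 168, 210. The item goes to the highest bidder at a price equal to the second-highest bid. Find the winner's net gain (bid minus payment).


Step 1: Sort bids in descending order: 406, 367, 215, 215, 210, 168
Step 2: The winning bid is the highest: 406
Step 3: The payment equals the second-highest bid: 367
Step 4: Surplus = winner's bid - payment = 406 - 367 = 39

39


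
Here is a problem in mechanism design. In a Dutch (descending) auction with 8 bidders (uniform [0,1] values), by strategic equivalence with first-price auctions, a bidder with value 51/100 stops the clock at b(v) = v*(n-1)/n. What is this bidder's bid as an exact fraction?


Step 1: Dutch auctions are strategically equivalent to first-price auctions
Step 2: The equilibrium bid is b(v) = v*(n-1)/n
Step 3: b = 51/100 * 7/8
Step 4: b = 357/800

357/800


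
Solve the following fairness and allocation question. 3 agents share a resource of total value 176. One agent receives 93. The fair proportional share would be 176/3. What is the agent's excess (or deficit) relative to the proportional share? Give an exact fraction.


Step 1: Proportional share = 176/3
Step 2: Agent's actual allocation = 93
Step 3: Excess = 93 - 176/3 = 103/3

103/3


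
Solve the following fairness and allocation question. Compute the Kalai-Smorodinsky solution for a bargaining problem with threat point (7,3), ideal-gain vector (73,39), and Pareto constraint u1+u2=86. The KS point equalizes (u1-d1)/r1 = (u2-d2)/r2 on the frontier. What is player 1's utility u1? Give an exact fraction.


Step 1: At the KS point, (u1-d1)/r1 = (u2-d2)/r2 = t and u1+u2 = 86
Step 2: u1 = d1 + r1*t and u2 = d2 + r2*t, so (d1 + r1*t) + (d2 + r2*t) = 86
Step 3: t = (86 - 7 - 3)/(73 + 39) = 76/112 = 19/28
Step 4: u1 = d1 + r1*t = 7 + 73 * 19/28 = 1583/28
Step 5: (Check: u2 = d2 + r2*t = 825/28; u1+u2 = 1583/28 + 825/28 = 86, on the frontier.)

1583/28


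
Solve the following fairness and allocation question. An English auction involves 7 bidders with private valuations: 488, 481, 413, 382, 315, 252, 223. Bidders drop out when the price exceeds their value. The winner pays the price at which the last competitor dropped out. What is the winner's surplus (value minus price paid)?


Step 1: Identify the highest value: 488
Step 2: Identify the second-highest value: 481
Step 3: The final price = second-highest value = 481
Step 4: Surplus = 488 - 481 = 7

7


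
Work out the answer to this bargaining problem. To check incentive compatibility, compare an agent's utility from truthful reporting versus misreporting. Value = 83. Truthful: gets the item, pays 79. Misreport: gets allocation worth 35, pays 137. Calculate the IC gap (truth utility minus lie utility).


Step 1: U(truth) = value - payment = 83 - 79 = 4
Step 2: U(lie) = allocation - payment = 35 - 137 = -102
Step 3: IC gap = 4 - (-102) = 106

106


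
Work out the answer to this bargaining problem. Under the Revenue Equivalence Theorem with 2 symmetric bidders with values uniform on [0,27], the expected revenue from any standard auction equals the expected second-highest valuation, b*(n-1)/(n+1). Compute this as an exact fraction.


Step 1: By Revenue Equivalence, expected revenue = b*(n-1)/(n+1)
Step 2: Substituting n = 2, b = 27
Step 3: Revenue = 27*(2-1)/(2+1) = 27*1/3
Step 4: Revenue = 27/3 = 9

9


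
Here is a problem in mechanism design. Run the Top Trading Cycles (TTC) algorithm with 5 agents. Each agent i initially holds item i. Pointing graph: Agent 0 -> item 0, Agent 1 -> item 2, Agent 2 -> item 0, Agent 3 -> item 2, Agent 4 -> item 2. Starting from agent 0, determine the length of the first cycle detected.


Step 1: Trace the pointer graph from agent 0: 0 -> 0
Step 2: A cycle is detected when we revisit agent 0
Step 3: The cycle is: 0 -> 0
Step 4: Cycle length = 1

1


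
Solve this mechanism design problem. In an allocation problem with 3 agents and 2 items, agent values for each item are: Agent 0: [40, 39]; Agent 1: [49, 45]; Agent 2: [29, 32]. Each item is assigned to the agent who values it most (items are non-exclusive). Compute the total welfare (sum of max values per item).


Step 1: For each item, find the maximum value among all agents.
Step 2: Item 0 -> Agent 1 (value 49)
Step 3: Item 1 -> Agent 1 (value 45)
Step 4: Total welfare = 49 + 45 = 94

94


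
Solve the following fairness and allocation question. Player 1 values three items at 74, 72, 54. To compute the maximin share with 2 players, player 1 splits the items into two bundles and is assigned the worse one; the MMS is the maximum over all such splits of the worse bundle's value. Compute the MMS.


Step 1: Item values = 74, 72, 54
Step 2: Enumerate all 2-bundle partitions and take the smaller bundle:
  Partition 1: {74} vs {72,54} -> bundles 74, 126; min = 74
  Partition 2: {72} vs {74,54} -> bundles 72, 128; min = 72
  Partition 3: {54} vs {74,72} -> bundles 54, 146; min = 54
Step 3: MMS = max(74, 72, 54) = 74

74


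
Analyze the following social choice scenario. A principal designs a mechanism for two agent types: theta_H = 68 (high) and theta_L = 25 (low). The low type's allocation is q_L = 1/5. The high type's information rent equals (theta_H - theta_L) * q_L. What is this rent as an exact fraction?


Step 1: theta_H - theta_L = 68 - 25 = 43
Step 2: Information rent = (theta_H - theta_L) * q_L
Step 3: = 43 * 1/5
Step 4: = 43/5

43/5


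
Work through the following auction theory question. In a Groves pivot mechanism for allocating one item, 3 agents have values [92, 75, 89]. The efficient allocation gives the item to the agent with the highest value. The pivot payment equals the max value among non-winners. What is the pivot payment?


Step 1: The efficient winner is agent 0 with value 92
Step 2: Other agents' values: [75, 89]
Step 3: Pivot payment = max(others) = 89
Step 4: The winner pays 89

89


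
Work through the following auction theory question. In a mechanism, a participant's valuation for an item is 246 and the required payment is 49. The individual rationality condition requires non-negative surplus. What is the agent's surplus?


Step 1: Surplus = value - payment = 246 - 49 = 197
Step 2: IR is satisfied (surplus >= 0)

197


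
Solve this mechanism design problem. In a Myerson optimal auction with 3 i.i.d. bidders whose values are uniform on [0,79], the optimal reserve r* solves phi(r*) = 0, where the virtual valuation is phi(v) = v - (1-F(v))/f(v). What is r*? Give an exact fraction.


Step 1: For U[0,79], F(v) = v/79 and f(v) = 1/79
Step 2: phi(v) = v - (1 - v/79)/(1/79) = v - (79 - v) = 2v - 79
Step 3: Set phi(r*) = 0: 2r* - 79 = 0
Step 4: r* = 79/2 (the number of bidders n = 3 does not enter)

79/2


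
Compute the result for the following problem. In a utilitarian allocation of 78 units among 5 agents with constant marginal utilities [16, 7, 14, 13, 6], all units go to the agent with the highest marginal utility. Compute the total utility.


Step 1: The marginal utilities are [16, 7, 14, 13, 6]
Step 2: The highest marginal utility is 16
Step 3: All 78 units go to that agent
Step 4: Total utility = 16 * 78 = 1248

1248


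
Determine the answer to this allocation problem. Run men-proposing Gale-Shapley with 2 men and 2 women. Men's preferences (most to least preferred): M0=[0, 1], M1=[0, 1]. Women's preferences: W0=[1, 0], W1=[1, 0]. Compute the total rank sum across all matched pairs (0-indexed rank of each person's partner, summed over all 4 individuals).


Step 1: Run Gale-Shapley (men propose, women hold best offer):
  M0 proposes to W0; she accepts
  M1 proposes to W0; she switches from M0
  M0 proposes to W1; she accepts
Step 2: Final matching: W0-M1, W1-M0
Step 3: 0-indexed ranks (man's rank of his match, then woman's): 0 + 0 + 1 + 1
Step 4: Total rank sum = 2

2


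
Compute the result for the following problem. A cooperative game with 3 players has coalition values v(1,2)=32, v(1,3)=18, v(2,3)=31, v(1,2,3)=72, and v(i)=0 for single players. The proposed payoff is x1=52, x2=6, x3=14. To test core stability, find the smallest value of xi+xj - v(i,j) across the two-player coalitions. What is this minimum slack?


Step 1: Slack for coalition (1,2): x1+x2 - v12 = 58 - 32 = 26
Step 2: Slack for coalition (1,3): x1+x3 - v13 = 66 - 18 = 48
Step 3: Slack for coalition (2,3): x2+x3 - v23 = 20 - 31 = -11
Step 4: Minimum slack = min(26, 48, -11) = -11, attained by (2,3); coalition (2,3) can block (slack < 0), so the allocation is not in the core

-11


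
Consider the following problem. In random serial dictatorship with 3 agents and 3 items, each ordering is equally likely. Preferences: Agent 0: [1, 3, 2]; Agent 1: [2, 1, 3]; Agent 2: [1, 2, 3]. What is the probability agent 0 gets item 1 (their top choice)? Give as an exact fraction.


Step 1: Agent 0 wants item 1
Step 2: There are 6 possible orderings of agents
Step 3: In 3 orderings, agent 0 gets item 1
Step 4: Probability = 3/6 = 1/2

1/2


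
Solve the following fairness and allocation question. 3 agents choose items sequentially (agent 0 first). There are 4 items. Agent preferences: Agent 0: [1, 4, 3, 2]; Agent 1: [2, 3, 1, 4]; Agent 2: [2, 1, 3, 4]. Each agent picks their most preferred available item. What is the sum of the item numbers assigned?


Step 1: Agent 0 picks item 1
Step 2: Agent 1 picks item 2
Step 3: Agent 2 picks item 3
Step 4: Sum = 1 + 2 + 3 = 6

6


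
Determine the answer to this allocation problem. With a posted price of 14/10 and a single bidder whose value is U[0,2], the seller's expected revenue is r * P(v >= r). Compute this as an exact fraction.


Step 1: Posted price r = 7/5, value support [0,2]
Step 2: P(v >= r) = (2 - 7/5)/2 = 3/10
Step 3: Expected revenue = r * P(v >= r) = 7/5 * 3/10
Step 4: Revenue = 21/50

21/50


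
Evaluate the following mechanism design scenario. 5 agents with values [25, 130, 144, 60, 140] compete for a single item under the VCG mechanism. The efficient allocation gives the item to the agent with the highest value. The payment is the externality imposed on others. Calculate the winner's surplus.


Step 1: The winner is the agent with the highest value: agent 2 with value 144
Step 2: Values of other agents: [25, 130, 60, 140]
Step 3: VCG payment = max of others' values = 140
Step 4: Surplus = 144 - 140 = 4

4


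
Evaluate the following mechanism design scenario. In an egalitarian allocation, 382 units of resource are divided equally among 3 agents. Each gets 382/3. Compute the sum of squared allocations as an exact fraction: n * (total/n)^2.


Step 1: Each agent's share = 382/3
Step 2: Square of each share = (382/3)^2 = 145924/9
Step 3: Sum of squares = 3 * 145924/9 = 145924/3

145924/3


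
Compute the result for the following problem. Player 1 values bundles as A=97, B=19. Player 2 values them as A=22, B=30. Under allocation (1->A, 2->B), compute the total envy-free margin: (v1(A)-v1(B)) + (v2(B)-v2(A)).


Step 1: Player 1's margin = v1(A) - v1(B) = 97 - 19 = 78
Step 2: Player 2's margin = v2(B) - v2(A) = 30 - 22 = 8
Step 3: Total margin = 78 + 8 = 86

86


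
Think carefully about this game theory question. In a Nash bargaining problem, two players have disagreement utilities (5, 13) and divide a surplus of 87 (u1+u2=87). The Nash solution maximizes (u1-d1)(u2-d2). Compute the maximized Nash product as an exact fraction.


Step 1: The Nash solution splits surplus symmetrically above the disagreement point
Step 2: u1 = (total + d1 - d2)/2 = (87 + 5 - 13)/2 = 79/2
Step 3: u2 = (total - d1 + d2)/2 = (87 - 5 + 13)/2 = 95/2
Step 4: Nash product = (79/2 - 5) * (95/2 - 13)
Step 5: = 69/2 * 69/2 = 4761/4

4761/4


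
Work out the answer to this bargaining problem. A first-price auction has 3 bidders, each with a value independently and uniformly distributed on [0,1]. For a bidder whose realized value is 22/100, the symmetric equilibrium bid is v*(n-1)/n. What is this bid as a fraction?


Step 1: The symmetric BNE bidding function is b(v) = v * (n-1) / n
Step 2: Substitute v = 11/50 and n = 3
Step 3: b = 11/50 * 2/3
Step 4: b = 11/75

11/75


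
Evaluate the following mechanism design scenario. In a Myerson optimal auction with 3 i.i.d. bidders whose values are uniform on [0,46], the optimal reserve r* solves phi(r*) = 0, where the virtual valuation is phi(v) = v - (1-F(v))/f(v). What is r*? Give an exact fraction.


Step 1: For U[0,46], F(v) = v/46 and f(v) = 1/46
Step 2: phi(v) = v - (1 - v/46)/(1/46) = v - (46 - v) = 2v - 46
Step 3: Set phi(r*) = 0: 2r* - 46 = 0
Step 4: r* = 46/2 = 23 (the number of bidders n = 3 does not enter)

23


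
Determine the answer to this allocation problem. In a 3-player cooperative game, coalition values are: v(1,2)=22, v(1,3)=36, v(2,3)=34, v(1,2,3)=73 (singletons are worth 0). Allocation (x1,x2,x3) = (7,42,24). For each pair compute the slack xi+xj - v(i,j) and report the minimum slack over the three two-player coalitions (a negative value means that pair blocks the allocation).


Step 1: Slack for coalition (1,2): x1+x2 - v12 = 49 - 22 = 27
Step 2: Slack for coalition (1,3): x1+x3 - v13 = 31 - 36 = -5
Step 3: Slack for coalition (2,3): x2+x3 - v23 = 66 - 34 = 32
Step 4: Minimum slack = min(27, -5, 32) = -5, attained by (1,3); coalition (1,3) can block (slack < 0), so the allocation is not in the core

-5


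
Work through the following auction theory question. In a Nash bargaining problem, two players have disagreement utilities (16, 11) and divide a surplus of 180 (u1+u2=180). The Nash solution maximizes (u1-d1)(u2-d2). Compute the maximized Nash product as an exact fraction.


Step 1: The Nash solution splits surplus symmetrically above the disagreement point
Step 2: u1 = (total + d1 - d2)/2 = (180 + 16 - 11)/2 = 185/2
Step 3: u2 = (total - d1 + d2)/2 = (180 - 16 + 11)/2 = 175/2
Step 4: Nash product = (185/2 - 16) * (175/2 - 11)
Step 5: = 153/2 * 153/2 = 23409/4

23409/4


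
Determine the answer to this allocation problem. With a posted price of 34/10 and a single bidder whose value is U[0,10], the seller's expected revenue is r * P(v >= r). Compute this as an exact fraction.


Step 1: Posted price r = 17/5, value support [0,10]
Step 2: P(v >= r) = (10 - 17/5)/10 = 33/50
Step 3: Expected revenue = r * P(v >= r) = 17/5 * 33/50
Step 4: Revenue = 561/250

561/250


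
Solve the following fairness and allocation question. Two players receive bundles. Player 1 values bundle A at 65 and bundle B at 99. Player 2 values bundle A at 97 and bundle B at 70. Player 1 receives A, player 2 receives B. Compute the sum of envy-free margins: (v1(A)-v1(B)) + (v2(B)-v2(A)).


Step 1: Player 1's margin = v1(A) - v1(B) = 65 - 99 = -34
Step 2: Player 2's margin = v2(B) - v2(A) = 70 - 97 = -27
Step 3: Total margin = -34 + -27 = -61

-61


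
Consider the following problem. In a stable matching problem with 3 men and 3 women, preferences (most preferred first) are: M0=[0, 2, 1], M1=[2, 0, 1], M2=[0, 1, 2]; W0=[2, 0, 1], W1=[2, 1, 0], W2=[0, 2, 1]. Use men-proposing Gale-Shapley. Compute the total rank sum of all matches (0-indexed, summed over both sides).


Step 1: Run Gale-Shapley (men propose, women hold best offer):
  M0 proposes to W0; she accepts
  M1 proposes to W2; she accepts
  M2 proposes to W0; she switches from M0
  M0 proposes to W2; she switches from M1
  M1 proposes to W0; rejected
  M1 proposes to W1; she accepts
Step 2: Final matching: W0-M2, W1-M1, W2-M0
Step 3: 0-indexed ranks (man's rank of his match, then woman's): 0 + 0 + 2 + 1 + 1 + 0
Step 4: Total rank sum = 4

4


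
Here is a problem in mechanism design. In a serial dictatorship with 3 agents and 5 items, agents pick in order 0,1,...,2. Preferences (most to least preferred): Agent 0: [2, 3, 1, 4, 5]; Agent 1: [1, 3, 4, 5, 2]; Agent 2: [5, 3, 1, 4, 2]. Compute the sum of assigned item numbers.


Step 1: Agent 0 picks item 2
Step 2: Agent 1 picks item 1
Step 3: Agent 2 picks item 5
Step 4: Sum = 2 + 1 + 5 = 8

8
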